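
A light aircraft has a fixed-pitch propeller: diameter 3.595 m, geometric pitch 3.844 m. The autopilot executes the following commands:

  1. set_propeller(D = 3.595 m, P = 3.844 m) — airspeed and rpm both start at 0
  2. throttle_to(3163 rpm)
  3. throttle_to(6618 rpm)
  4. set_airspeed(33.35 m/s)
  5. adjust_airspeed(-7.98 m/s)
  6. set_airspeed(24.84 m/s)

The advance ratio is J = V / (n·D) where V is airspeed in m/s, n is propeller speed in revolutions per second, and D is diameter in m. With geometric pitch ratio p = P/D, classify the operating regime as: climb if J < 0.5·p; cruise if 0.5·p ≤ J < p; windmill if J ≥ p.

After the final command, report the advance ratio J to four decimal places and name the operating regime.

set_propeller: D = 3.595 m, P = 3.844 m (p = P/D = 1.069263); state ← (V=0, rpm=0)
throttle_to(3163): rpm ← 3163
throttle_to(6618): rpm ← 6618
set_airspeed(33.35): V ← 33.35 m/s
adjust_airspeed(-7.98): V ← 33.35 -7.98 = 25.37 m/s
set_airspeed(24.84): V ← 24.84 m/s
final state: V = 24.84 m/s, rpm = 6618 → n = rpm/60 = 110.300000 rev/s
J = V / (n·D) = 24.84 / (110.300000 × 3.595) = 0.062644
regime bands: climb J<0.5346 | cruise [0.5346, 1.0693) | windmill J≥1.0693
J = 0.0626 → climb

J = 0.0626, regime = climb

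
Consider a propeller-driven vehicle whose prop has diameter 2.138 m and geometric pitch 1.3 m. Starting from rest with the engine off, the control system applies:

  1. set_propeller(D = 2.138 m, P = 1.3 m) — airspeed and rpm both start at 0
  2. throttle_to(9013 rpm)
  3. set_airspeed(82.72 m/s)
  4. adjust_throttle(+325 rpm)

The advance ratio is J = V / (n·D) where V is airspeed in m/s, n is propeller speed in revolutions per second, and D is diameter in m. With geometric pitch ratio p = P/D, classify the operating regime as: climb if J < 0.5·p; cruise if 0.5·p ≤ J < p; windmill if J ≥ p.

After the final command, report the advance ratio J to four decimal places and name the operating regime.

J = 0.2486, regime = climb

set_propeller: D = 2.138 m, P = 1.3 m (p = P/D = 0.608045); state ← (V=0, rpm=0)
throttle_to(9013): rpm ← 9013
set_airspeed(82.72): V ← 82.72 m/s
adjust_throttle(+325): rpm ← 9013 +325 = 9338
final state: V = 82.72 m/s, rpm = 9338 → n = rpm/60 = 155.633333 rev/s
J = V / (n·D) = 82.72 / (155.633333 × 2.138) = 0.248599
regime bands: climb J<0.3040 | cruise [0.3040, 0.6080) | windmill J≥0.6080
J = 0.2486 → climb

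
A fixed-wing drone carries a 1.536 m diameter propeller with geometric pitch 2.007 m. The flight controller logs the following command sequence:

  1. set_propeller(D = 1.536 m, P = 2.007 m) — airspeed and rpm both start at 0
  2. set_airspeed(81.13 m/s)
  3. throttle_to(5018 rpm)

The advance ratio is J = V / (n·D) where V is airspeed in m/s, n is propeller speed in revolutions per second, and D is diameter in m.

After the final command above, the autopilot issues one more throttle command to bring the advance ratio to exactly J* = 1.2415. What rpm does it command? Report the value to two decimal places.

rpm = 2552.67

set_propeller: D = 1.536 m, P = 2.007 m (p = P/D = 1.306641); state ← (V=0, rpm=0)
set_airspeed(81.13): V ← 81.13 m/s
throttle_to(5018): rpm ← 5018
final state: V = 81.13 m/s, rpm = 5018 → n = rpm/60 = 83.633333 rev/s
target J* = 1.2415; solve J* = V/(n·D) for n: n = V/(J*·D) = 81.13/(1.2415 × 1.536) = 42.544511 rev/s
rpm = 60·n = 2552.670660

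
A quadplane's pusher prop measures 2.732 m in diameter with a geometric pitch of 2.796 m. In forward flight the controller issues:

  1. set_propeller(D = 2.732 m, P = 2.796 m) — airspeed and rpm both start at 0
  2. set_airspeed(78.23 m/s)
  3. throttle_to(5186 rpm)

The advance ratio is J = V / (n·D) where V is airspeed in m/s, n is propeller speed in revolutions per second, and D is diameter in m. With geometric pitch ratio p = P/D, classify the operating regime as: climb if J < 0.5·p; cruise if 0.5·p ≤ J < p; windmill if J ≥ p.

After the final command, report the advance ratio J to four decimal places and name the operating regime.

set_propeller: D = 2.732 m, P = 2.796 m (p = P/D = 1.023426); state ← (V=0, rpm=0)
set_airspeed(78.23): V ← 78.23 m/s
throttle_to(5186): rpm ← 5186
final state: V = 78.23 m/s, rpm = 5186 → n = rpm/60 = 86.433333 rev/s
J = V / (n·D) = 78.23 / (86.433333 × 2.732) = 0.331292
regime bands: climb J<0.5117 | cruise [0.5117, 1.0234) | windmill J≥1.0234
J = 0.3313 → climb

J = 0.3313, regime = climb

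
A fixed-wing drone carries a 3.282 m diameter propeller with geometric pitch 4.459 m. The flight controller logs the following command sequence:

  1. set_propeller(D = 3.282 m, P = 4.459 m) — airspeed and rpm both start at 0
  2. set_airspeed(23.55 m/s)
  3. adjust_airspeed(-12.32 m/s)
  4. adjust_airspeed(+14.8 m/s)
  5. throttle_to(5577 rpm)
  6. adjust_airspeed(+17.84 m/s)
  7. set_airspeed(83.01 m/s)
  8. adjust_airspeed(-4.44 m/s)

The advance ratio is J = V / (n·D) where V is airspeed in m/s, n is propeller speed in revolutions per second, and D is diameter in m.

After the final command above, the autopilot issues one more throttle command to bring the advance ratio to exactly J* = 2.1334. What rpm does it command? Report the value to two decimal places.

set_propeller: D = 3.282 m, P = 4.459 m (p = P/D = 1.358623); state ← (V=0, rpm=0)
set_airspeed(23.55): V ← 23.55 m/s
adjust_airspeed(-12.32): V ← 23.55 -12.32 = 11.23 m/s
adjust_airspeed(+14.8): V ← 11.23 +14.8 = 26.03 m/s
throttle_to(5577): rpm ← 5577
adjust_airspeed(+17.84): V ← 26.03 +17.84 = 43.87 m/s
set_airspeed(83.01): V ← 83.01 m/s
adjust_airspeed(-4.44): V ← 83.01 -4.44 = 78.57 m/s
final state: V = 78.57 m/s, rpm = 5577 → n = rpm/60 = 92.950000 rev/s
target J* = 2.1334; solve J* = V/(n·D) for n: n = V/(J*·D) = 78.57/(2.1334 × 3.282) = 11.221370 rev/s
rpm = 60·n = 673.282205

rpm = 673.28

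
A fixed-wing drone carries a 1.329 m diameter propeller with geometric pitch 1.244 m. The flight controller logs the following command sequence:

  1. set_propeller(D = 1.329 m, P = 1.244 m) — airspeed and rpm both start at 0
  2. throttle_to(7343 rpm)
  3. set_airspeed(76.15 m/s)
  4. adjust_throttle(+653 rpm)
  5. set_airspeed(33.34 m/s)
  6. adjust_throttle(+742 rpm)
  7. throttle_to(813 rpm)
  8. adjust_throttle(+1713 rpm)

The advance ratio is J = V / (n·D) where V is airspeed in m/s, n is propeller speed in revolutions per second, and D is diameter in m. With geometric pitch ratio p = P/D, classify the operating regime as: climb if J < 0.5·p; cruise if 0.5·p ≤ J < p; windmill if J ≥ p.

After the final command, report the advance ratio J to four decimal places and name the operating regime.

set_propeller: D = 1.329 m, P = 1.244 m (p = P/D = 0.936042); state ← (V=0, rpm=0)
throttle_to(7343): rpm ← 7343
set_airspeed(76.15): V ← 76.15 m/s
adjust_throttle(+653): rpm ← 7343 +653 = 7996
set_airspeed(33.34): V ← 33.34 m/s
adjust_throttle(+742): rpm ← 7996 +742 = 8738
throttle_to(813): rpm ← 813
adjust_throttle(+1713): rpm ← 813 +1713 = 2526
final state: V = 33.34 m/s, rpm = 2526 → n = rpm/60 = 42.100000 rev/s
J = V / (n·D) = 33.34 / (42.100000 × 1.329) = 0.595880
regime bands: climb J<0.4680 | cruise [0.4680, 0.9360) | windmill J≥0.9360
J = 0.5959 → cruise

J = 0.5959, regime = cruise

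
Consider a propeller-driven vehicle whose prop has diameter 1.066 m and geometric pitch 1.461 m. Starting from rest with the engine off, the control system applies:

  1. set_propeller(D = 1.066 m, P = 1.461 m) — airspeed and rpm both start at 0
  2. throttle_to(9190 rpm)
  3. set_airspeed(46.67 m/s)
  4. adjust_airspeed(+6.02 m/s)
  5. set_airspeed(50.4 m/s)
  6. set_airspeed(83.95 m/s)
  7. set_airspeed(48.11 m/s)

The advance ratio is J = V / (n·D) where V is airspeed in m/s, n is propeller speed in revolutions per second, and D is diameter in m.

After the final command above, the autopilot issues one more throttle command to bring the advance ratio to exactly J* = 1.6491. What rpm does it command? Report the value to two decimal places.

rpm = 1642.04

set_propeller: D = 1.066 m, P = 1.461 m (p = P/D = 1.370544); state ← (V=0, rpm=0)
throttle_to(9190): rpm ← 9190
set_airspeed(46.67): V ← 46.67 m/s
adjust_airspeed(+6.02): V ← 46.67 +6.02 = 52.69 m/s
set_airspeed(50.4): V ← 50.4 m/s
set_airspeed(83.95): V ← 83.95 m/s
set_airspeed(48.11): V ← 48.11 m/s
final state: V = 48.11 m/s, rpm = 9190 → n = rpm/60 = 153.166667 rev/s
target J* = 1.6491; solve J* = V/(n·D) for n: n = V/(J*·D) = 48.11/(1.6491 × 1.066) = 27.367250 rev/s
rpm = 60·n = 1642.035004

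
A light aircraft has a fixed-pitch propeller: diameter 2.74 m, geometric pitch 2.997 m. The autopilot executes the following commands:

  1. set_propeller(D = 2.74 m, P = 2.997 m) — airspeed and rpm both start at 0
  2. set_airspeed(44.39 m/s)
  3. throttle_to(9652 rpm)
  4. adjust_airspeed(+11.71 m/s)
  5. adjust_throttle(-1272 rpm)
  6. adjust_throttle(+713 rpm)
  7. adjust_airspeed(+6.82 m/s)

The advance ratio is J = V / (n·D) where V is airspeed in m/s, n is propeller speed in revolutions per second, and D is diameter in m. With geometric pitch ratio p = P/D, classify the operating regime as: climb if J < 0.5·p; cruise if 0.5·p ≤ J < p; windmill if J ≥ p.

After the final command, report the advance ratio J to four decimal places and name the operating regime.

set_propeller: D = 2.74 m, P = 2.997 m (p = P/D = 1.093796); state ← (V=0, rpm=0)
set_airspeed(44.39): V ← 44.39 m/s
throttle_to(9652): rpm ← 9652
adjust_airspeed(+11.71): V ← 44.39 +11.71 = 56.1 m/s
adjust_throttle(-1272): rpm ← 9652 -1272 = 8380
adjust_throttle(+713): rpm ← 8380 +713 = 9093
adjust_airspeed(+6.82): V ← 56.1 +6.82 = 62.92 m/s
final state: V = 62.92 m/s, rpm = 9093 → n = rpm/60 = 151.550000 rev/s
J = V / (n·D) = 62.92 / (151.550000 × 2.74) = 0.151524
regime bands: climb J<0.5469 | cruise [0.5469, 1.0938) | windmill J≥1.0938
J = 0.1515 → climb

J = 0.1515, regime = climb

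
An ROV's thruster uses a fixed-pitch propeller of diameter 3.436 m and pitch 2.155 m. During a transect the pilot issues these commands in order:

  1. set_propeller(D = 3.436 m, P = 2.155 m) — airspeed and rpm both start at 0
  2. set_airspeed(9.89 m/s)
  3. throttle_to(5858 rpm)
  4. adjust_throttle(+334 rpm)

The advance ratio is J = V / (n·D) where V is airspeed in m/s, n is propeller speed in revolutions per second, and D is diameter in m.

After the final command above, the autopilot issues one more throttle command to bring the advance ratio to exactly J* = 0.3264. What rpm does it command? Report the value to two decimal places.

rpm = 529.11

set_propeller: D = 3.436 m, P = 2.155 m (p = P/D = 0.627183); state ← (V=0, rpm=0)
set_airspeed(9.89): V ← 9.89 m/s
throttle_to(5858): rpm ← 5858
adjust_throttle(+334): rpm ← 5858 +334 = 6192
final state: V = 9.89 m/s, rpm = 6192 → n = rpm/60 = 103.200000 rev/s
target J* = 0.3264; solve J* = V/(n·D) for n: n = V/(J*·D) = 9.89/(0.3264 × 3.436) = 8.818465 rev/s
rpm = 60·n = 529.107889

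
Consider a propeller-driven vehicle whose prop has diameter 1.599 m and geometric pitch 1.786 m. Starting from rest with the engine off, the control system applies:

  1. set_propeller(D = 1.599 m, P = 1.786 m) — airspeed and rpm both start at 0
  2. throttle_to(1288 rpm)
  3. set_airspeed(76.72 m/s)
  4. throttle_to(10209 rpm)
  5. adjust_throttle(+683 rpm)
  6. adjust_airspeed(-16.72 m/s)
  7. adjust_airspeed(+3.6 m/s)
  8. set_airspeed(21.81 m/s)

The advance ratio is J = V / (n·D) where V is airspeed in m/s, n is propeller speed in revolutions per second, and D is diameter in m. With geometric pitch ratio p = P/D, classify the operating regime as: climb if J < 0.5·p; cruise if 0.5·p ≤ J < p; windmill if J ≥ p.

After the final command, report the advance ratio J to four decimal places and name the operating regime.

set_propeller: D = 1.599 m, P = 1.786 m (p = P/D = 1.116948); state ← (V=0, rpm=0)
throttle_to(1288): rpm ← 1288
set_airspeed(76.72): V ← 76.72 m/s
throttle_to(10209): rpm ← 10209
adjust_throttle(+683): rpm ← 10209 +683 = 10892
adjust_airspeed(-16.72): V ← 76.72 -16.72 = 60 m/s
adjust_airspeed(+3.6): V ← 60 +3.6 = 63.6 m/s
set_airspeed(21.81): V ← 21.81 m/s
final state: V = 21.81 m/s, rpm = 10892 → n = rpm/60 = 181.533333 rev/s
J = V / (n·D) = 21.81 / (181.533333 × 1.599) = 0.075136
regime bands: climb J<0.5585 | cruise [0.5585, 1.1169) | windmill J≥1.1169
J = 0.0751 → climb

J = 0.0751, regime = climb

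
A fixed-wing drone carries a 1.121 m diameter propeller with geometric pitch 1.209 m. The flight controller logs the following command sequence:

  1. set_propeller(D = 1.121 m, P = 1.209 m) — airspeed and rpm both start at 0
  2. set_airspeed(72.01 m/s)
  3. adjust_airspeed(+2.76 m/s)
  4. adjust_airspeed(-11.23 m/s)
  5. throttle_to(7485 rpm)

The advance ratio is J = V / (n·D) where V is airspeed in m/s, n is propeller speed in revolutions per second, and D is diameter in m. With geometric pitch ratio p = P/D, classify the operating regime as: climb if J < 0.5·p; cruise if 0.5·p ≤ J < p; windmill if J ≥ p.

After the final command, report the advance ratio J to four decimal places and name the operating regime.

J = 0.4544, regime = climb

set_propeller: D = 1.121 m, P = 1.209 m (p = P/D = 1.078501); state ← (V=0, rpm=0)
set_airspeed(72.01): V ← 72.01 m/s
adjust_airspeed(+2.76): V ← 72.01 +2.76 = 74.77 m/s
adjust_airspeed(-11.23): V ← 74.77 -11.23 = 63.54 m/s
throttle_to(7485): rpm ← 7485
final state: V = 63.54 m/s, rpm = 7485 → n = rpm/60 = 124.750000 rev/s
J = V / (n·D) = 63.54 / (124.750000 × 1.121) = 0.454361
regime bands: climb J<0.5393 | cruise [0.5393, 1.0785) | windmill J≥1.0785
J = 0.4544 → climb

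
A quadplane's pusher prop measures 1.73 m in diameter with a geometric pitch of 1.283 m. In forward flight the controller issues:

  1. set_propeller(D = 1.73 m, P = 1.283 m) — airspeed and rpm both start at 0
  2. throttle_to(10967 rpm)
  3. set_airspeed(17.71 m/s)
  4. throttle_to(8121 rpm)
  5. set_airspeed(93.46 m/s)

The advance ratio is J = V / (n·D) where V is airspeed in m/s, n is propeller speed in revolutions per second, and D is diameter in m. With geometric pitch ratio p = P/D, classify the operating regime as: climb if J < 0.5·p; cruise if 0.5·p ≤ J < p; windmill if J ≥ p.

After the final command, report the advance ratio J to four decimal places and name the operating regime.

set_propeller: D = 1.73 m, P = 1.283 m (p = P/D = 0.741618); state ← (V=0, rpm=0)
throttle_to(10967): rpm ← 10967
set_airspeed(17.71): V ← 17.71 m/s
throttle_to(8121): rpm ← 8121
set_airspeed(93.46): V ← 93.46 m/s
final state: V = 93.46 m/s, rpm = 8121 → n = rpm/60 = 135.350000 rev/s
J = V / (n·D) = 93.46 / (135.350000 × 1.73) = 0.399136
regime bands: climb J<0.3708 | cruise [0.3708, 0.7416) | windmill J≥0.7416
J = 0.3991 → cruise

J = 0.3991, regime = cruise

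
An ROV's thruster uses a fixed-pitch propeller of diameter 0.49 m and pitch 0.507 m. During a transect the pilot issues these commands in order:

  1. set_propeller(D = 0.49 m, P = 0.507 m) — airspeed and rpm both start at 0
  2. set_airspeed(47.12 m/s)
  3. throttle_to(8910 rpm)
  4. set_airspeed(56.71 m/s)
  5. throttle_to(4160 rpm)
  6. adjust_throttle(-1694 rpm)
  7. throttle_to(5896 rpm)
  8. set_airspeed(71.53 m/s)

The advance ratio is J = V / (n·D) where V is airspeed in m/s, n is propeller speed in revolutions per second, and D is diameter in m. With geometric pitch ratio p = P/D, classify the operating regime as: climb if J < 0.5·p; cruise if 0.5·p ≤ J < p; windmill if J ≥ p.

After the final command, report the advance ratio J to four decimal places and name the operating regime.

J = 1.4855, regime = windmill

set_propeller: D = 0.49 m, P = 0.507 m (p = P/D = 1.034694); state ← (V=0, rpm=0)
set_airspeed(47.12): V ← 47.12 m/s
throttle_to(8910): rpm ← 8910
set_airspeed(56.71): V ← 56.71 m/s
throttle_to(4160): rpm ← 4160
adjust_throttle(-1694): rpm ← 4160 -1694 = 2466
throttle_to(5896): rpm ← 5896
set_airspeed(71.53): V ← 71.53 m/s
final state: V = 71.53 m/s, rpm = 5896 → n = rpm/60 = 98.266667 rev/s
J = V / (n·D) = 71.53 / (98.266667 × 0.49) = 1.485545
regime bands: climb J<0.5173 | cruise [0.5173, 1.0347) | windmill J≥1.0347
J = 1.4855 → windmill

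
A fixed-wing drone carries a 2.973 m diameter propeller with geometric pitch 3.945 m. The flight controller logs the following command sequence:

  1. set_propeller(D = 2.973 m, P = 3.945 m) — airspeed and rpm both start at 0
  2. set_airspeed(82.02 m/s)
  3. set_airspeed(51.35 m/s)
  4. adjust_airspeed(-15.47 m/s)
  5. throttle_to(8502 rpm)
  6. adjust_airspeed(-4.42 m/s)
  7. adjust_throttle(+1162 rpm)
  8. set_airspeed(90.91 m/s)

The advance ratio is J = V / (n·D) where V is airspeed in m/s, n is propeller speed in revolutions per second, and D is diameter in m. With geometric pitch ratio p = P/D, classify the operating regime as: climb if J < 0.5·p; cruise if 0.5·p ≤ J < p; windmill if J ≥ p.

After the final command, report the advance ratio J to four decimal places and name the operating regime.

J = 0.1899, regime = climb

set_propeller: D = 2.973 m, P = 3.945 m (p = P/D = 1.326942); state ← (V=0, rpm=0)
set_airspeed(82.02): V ← 82.02 m/s
set_airspeed(51.35): V ← 51.35 m/s
adjust_airspeed(-15.47): V ← 51.35 -15.47 = 35.88 m/s
throttle_to(8502): rpm ← 8502
adjust_airspeed(-4.42): V ← 35.88 -4.42 = 31.46 m/s
adjust_throttle(+1162): rpm ← 8502 +1162 = 9664
set_airspeed(90.91): V ← 90.91 m/s
final state: V = 90.91 m/s, rpm = 9664 → n = rpm/60 = 161.066667 rev/s
J = V / (n·D) = 90.91 / (161.066667 × 2.973) = 0.189850
regime bands: climb J<0.6635 | cruise [0.6635, 1.3269) | windmill J≥1.3269
J = 0.1899 → climb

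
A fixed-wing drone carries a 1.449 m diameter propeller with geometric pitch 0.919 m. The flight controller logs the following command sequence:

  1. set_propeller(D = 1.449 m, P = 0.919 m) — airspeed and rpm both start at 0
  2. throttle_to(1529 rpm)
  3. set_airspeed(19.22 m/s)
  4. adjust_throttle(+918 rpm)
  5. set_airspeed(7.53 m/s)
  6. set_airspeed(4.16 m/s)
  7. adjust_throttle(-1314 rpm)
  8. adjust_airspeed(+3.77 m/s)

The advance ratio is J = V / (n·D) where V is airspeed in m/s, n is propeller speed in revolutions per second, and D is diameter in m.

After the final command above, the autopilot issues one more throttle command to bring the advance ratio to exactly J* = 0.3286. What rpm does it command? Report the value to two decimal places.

set_propeller: D = 1.449 m, P = 0.919 m (p = P/D = 0.634231); state ← (V=0, rpm=0)
throttle_to(1529): rpm ← 1529
set_airspeed(19.22): V ← 19.22 m/s
adjust_throttle(+918): rpm ← 1529 +918 = 2447
set_airspeed(7.53): V ← 7.53 m/s
set_airspeed(4.16): V ← 4.16 m/s
adjust_throttle(-1314): rpm ← 2447 -1314 = 1133
adjust_airspeed(+3.77): V ← 4.16 +3.77 = 7.93 m/s
final state: V = 7.93 m/s, rpm = 1133 → n = rpm/60 = 18.883333 rev/s
target J* = 0.3286; solve J* = V/(n·D) for n: n = V/(J*·D) = 7.93/(0.3286 × 1.449) = 16.654716 rev/s
rpm = 60·n = 999.282986

rpm = 999.28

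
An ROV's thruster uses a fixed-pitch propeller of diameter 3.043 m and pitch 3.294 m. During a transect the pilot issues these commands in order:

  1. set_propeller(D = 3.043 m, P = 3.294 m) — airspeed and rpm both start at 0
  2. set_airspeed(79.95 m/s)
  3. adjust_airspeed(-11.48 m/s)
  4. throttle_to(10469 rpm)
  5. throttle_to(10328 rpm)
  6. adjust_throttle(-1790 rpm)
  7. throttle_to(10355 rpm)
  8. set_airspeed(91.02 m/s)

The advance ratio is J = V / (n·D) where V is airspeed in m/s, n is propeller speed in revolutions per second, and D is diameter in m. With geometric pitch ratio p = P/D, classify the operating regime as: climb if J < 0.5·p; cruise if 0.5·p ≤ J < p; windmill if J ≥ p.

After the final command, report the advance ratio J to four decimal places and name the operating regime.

set_propeller: D = 3.043 m, P = 3.294 m (p = P/D = 1.082484); state ← (V=0, rpm=0)
set_airspeed(79.95): V ← 79.95 m/s
adjust_airspeed(-11.48): V ← 79.95 -11.48 = 68.47 m/s
throttle_to(10469): rpm ← 10469
throttle_to(10328): rpm ← 10328
adjust_throttle(-1790): rpm ← 10328 -1790 = 8538
throttle_to(10355): rpm ← 10355
set_airspeed(91.02): V ← 91.02 m/s
final state: V = 91.02 m/s, rpm = 10355 → n = rpm/60 = 172.583333 rev/s
J = V / (n·D) = 91.02 / (172.583333 × 3.043) = 0.173315
regime bands: climb J<0.5412 | cruise [0.5412, 1.0825) | windmill J≥1.0825
J = 0.1733 → climb

J = 0.1733, regime = climb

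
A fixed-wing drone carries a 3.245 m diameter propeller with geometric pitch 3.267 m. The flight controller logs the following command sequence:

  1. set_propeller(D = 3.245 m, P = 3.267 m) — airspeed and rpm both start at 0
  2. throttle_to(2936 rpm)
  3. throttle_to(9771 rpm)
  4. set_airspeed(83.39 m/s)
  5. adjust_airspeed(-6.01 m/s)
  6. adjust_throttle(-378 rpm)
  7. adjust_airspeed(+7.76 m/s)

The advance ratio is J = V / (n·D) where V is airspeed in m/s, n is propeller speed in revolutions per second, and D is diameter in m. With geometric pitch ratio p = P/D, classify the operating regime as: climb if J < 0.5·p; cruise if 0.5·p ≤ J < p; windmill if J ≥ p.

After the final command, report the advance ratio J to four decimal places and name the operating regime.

J = 0.1676, regime = climb

set_propeller: D = 3.245 m, P = 3.267 m (p = P/D = 1.006780); state ← (V=0, rpm=0)
throttle_to(2936): rpm ← 2936
throttle_to(9771): rpm ← 9771
set_airspeed(83.39): V ← 83.39 m/s
adjust_airspeed(-6.01): V ← 83.39 -6.01 = 77.38 m/s
adjust_throttle(-378): rpm ← 9771 -378 = 9393
adjust_airspeed(+7.76): V ← 77.38 +7.76 = 85.14 m/s
final state: V = 85.14 m/s, rpm = 9393 → n = rpm/60 = 156.550000 rev/s
J = V / (n·D) = 85.14 / (156.550000 × 3.245) = 0.167597
regime bands: climb J<0.5034 | cruise [0.5034, 1.0068) | windmill J≥1.0068
J = 0.1676 → climb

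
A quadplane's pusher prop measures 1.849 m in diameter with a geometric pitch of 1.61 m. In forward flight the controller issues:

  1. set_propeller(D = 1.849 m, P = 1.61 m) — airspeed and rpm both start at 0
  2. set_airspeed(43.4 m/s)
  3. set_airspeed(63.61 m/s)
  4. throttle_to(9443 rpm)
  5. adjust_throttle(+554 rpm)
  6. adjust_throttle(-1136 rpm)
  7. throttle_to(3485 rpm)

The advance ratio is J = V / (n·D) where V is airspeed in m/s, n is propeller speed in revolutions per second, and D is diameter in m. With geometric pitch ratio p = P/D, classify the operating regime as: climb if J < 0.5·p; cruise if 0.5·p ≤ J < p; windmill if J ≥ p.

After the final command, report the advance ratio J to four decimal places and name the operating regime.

set_propeller: D = 1.849 m, P = 1.61 m (p = P/D = 0.870741); state ← (V=0, rpm=0)
set_airspeed(43.4): V ← 43.4 m/s
set_airspeed(63.61): V ← 63.61 m/s
throttle_to(9443): rpm ← 9443
adjust_throttle(+554): rpm ← 9443 +554 = 9997
adjust_throttle(-1136): rpm ← 9997 -1136 = 8861
throttle_to(3485): rpm ← 3485
final state: V = 63.61 m/s, rpm = 3485 → n = rpm/60 = 58.083333 rev/s
J = V / (n·D) = 63.61 / (58.083333 × 1.849) = 0.592293
regime bands: climb J<0.4354 | cruise [0.4354, 0.8707) | windmill J≥0.8707
J = 0.5923 → cruise

J = 0.5923, regime = cruise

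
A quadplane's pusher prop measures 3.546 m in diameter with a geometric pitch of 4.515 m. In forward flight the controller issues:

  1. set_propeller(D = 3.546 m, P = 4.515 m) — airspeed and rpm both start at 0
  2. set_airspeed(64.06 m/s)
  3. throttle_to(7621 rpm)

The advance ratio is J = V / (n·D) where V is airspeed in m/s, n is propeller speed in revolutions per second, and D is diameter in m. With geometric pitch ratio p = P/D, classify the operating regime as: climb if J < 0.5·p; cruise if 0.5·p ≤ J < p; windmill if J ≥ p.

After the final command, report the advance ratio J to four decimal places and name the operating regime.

set_propeller: D = 3.546 m, P = 4.515 m (p = P/D = 1.273266); state ← (V=0, rpm=0)
set_airspeed(64.06): V ← 64.06 m/s
throttle_to(7621): rpm ← 7621
final state: V = 64.06 m/s, rpm = 7621 → n = rpm/60 = 127.016667 rev/s
J = V / (n·D) = 64.06 / (127.016667 × 3.546) = 0.142229
regime bands: climb J<0.6366 | cruise [0.6366, 1.2733) | windmill J≥1.2733
J = 0.1422 → climb

J = 0.1422, regime = climb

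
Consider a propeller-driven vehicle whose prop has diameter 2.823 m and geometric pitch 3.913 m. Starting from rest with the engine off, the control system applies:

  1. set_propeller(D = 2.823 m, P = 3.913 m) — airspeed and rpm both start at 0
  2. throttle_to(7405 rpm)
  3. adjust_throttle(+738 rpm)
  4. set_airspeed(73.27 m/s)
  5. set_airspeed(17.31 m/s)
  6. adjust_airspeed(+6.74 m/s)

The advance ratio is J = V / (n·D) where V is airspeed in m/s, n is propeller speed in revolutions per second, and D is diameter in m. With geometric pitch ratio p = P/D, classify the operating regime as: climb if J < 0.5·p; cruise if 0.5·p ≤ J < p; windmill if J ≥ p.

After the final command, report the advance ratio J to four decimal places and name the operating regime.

J = 0.0628, regime = climb

set_propeller: D = 2.823 m, P = 3.913 m (p = P/D = 1.386114); state ← (V=0, rpm=0)
throttle_to(7405): rpm ← 7405
adjust_throttle(+738): rpm ← 7405 +738 = 8143
set_airspeed(73.27): V ← 73.27 m/s
set_airspeed(17.31): V ← 17.31 m/s
adjust_airspeed(+6.74): V ← 17.31 +6.74 = 24.05 m/s
final state: V = 24.05 m/s, rpm = 8143 → n = rpm/60 = 135.716667 rev/s
J = V / (n·D) = 24.05 / (135.716667 × 2.823) = 0.062773
regime bands: climb J<0.6931 | cruise [0.6931, 1.3861) | windmill J≥1.3861
J = 0.0628 → climb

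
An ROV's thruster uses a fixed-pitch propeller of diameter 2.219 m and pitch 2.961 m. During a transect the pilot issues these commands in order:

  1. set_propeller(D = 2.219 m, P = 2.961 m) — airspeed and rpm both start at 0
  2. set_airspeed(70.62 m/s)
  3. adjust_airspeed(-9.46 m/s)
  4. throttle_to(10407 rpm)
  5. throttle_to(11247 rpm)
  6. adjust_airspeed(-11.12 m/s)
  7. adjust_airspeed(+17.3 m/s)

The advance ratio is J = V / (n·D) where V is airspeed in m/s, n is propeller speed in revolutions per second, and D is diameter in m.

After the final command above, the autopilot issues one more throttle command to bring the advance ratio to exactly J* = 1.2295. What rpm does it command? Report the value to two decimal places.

set_propeller: D = 2.219 m, P = 2.961 m (p = P/D = 1.334385); state ← (V=0, rpm=0)
set_airspeed(70.62): V ← 70.62 m/s
adjust_airspeed(-9.46): V ← 70.62 -9.46 = 61.16 m/s
throttle_to(10407): rpm ← 10407
throttle_to(11247): rpm ← 11247
adjust_airspeed(-11.12): V ← 61.16 -11.12 = 50.04 m/s
adjust_airspeed(+17.3): V ← 50.04 +17.3 = 67.34 m/s
final state: V = 67.34 m/s, rpm = 11247 → n = rpm/60 = 187.450000 rev/s
target J* = 1.2295; solve J* = V/(n·D) for n: n = V/(J*·D) = 67.34/(1.2295 × 2.219) = 24.682394 rev/s
rpm = 60·n = 1480.943627

rpm = 1480.94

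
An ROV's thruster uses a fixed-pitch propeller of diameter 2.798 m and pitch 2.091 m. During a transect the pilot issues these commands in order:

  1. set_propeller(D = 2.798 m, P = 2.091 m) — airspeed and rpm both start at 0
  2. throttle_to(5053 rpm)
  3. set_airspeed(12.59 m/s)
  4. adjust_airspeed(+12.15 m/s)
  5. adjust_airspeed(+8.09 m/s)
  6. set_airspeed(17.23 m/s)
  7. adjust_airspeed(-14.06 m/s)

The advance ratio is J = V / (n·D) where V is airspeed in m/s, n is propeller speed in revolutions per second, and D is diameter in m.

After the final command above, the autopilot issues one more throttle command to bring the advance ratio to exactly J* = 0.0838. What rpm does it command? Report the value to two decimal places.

rpm = 811.18

set_propeller: D = 2.798 m, P = 2.091 m (p = P/D = 0.747320); state ← (V=0, rpm=0)
throttle_to(5053): rpm ← 5053
set_airspeed(12.59): V ← 12.59 m/s
adjust_airspeed(+12.15): V ← 12.59 +12.15 = 24.74 m/s
adjust_airspeed(+8.09): V ← 24.74 +8.09 = 32.83 m/s
set_airspeed(17.23): V ← 17.23 m/s
adjust_airspeed(-14.06): V ← 17.23 -14.06 = 3.17 m/s
final state: V = 3.17 m/s, rpm = 5053 → n = rpm/60 = 84.216667 rev/s
target J* = 0.0838; solve J* = V/(n·D) for n: n = V/(J*·D) = 3.17/(0.0838 × 2.798) = 13.519715 rev/s
rpm = 60·n = 811.182894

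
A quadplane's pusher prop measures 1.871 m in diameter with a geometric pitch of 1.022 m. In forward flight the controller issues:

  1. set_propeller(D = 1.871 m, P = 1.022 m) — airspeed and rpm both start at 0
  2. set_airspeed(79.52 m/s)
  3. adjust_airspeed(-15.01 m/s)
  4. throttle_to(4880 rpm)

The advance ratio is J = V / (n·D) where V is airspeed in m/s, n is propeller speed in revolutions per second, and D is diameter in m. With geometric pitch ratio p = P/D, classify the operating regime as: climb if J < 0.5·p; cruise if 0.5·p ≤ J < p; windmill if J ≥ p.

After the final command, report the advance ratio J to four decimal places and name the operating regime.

J = 0.4239, regime = cruise

set_propeller: D = 1.871 m, P = 1.022 m (p = P/D = 0.546232); state ← (V=0, rpm=0)
set_airspeed(79.52): V ← 79.52 m/s
adjust_airspeed(-15.01): V ← 79.52 -15.01 = 64.51 m/s
throttle_to(4880): rpm ← 4880
final state: V = 64.51 m/s, rpm = 4880 → n = rpm/60 = 81.333333 rev/s
J = V / (n·D) = 64.51 / (81.333333 × 1.871) = 0.423921
regime bands: climb J<0.2731 | cruise [0.2731, 0.5462) | windmill J≥0.5462
J = 0.4239 → cruise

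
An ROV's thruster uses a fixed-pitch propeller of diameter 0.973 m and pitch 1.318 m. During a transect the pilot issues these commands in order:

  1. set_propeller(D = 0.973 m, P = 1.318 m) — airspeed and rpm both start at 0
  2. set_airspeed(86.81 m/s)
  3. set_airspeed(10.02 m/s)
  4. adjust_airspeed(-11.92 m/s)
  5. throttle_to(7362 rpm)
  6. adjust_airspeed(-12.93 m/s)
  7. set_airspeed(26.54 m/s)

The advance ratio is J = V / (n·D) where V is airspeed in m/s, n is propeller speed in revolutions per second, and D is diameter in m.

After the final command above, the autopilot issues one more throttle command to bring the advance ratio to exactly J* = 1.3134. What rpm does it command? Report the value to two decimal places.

rpm = 1246.07

set_propeller: D = 0.973 m, P = 1.318 m (p = P/D = 1.354573); state ← (V=0, rpm=0)
set_airspeed(86.81): V ← 86.81 m/s
set_airspeed(10.02): V ← 10.02 m/s
adjust_airspeed(-11.92): V ← 10.02 -11.92 = -1.9 m/s
throttle_to(7362): rpm ← 7362
adjust_airspeed(-12.93): V ← -1.9 -12.93 = -14.83 m/s
set_airspeed(26.54): V ← 26.54 m/s
final state: V = 26.54 m/s, rpm = 7362 → n = rpm/60 = 122.700000 rev/s
target J* = 1.3134; solve J* = V/(n·D) for n: n = V/(J*·D) = 26.54/(1.3134 × 0.973) = 20.767827 rev/s
rpm = 60·n = 1246.069646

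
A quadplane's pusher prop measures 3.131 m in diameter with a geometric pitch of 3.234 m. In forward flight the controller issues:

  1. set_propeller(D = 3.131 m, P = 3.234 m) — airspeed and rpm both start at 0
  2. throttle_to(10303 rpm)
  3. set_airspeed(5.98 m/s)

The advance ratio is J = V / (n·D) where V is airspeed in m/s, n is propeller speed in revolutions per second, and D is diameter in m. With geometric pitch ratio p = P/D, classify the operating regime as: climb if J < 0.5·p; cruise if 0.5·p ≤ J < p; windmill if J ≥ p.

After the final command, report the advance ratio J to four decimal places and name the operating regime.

J = 0.0111, regime = climb

set_propeller: D = 3.131 m, P = 3.234 m (p = P/D = 1.032897); state ← (V=0, rpm=0)
throttle_to(10303): rpm ← 10303
set_airspeed(5.98): V ← 5.98 m/s
final state: V = 5.98 m/s, rpm = 10303 → n = rpm/60 = 171.716667 rev/s
J = V / (n·D) = 5.98 / (171.716667 × 3.131) = 0.011123
regime bands: climb J<0.5164 | cruise [0.5164, 1.0329) | windmill J≥1.0329
J = 0.0111 → climb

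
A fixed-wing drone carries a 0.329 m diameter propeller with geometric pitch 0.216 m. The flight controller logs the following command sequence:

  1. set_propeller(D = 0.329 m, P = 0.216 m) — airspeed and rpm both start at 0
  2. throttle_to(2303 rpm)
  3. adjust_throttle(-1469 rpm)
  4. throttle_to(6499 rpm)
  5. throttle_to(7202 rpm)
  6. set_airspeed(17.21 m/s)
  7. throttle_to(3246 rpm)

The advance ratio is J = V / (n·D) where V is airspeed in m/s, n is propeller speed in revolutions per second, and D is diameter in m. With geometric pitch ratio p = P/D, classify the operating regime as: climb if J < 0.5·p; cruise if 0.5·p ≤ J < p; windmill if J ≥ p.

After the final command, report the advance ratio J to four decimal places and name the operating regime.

set_propeller: D = 0.329 m, P = 0.216 m (p = P/D = 0.656535); state ← (V=0, rpm=0)
throttle_to(2303): rpm ← 2303
adjust_throttle(-1469): rpm ← 2303 -1469 = 834
throttle_to(6499): rpm ← 6499
throttle_to(7202): rpm ← 7202
set_airspeed(17.21): V ← 17.21 m/s
throttle_to(3246): rpm ← 3246
final state: V = 17.21 m/s, rpm = 3246 → n = rpm/60 = 54.100000 rev/s
J = V / (n·D) = 17.21 / (54.100000 × 0.329) = 0.966914
regime bands: climb J<0.3283 | cruise [0.3283, 0.6565) | windmill J≥0.6565
J = 0.9669 → windmill

J = 0.9669, regime = windmill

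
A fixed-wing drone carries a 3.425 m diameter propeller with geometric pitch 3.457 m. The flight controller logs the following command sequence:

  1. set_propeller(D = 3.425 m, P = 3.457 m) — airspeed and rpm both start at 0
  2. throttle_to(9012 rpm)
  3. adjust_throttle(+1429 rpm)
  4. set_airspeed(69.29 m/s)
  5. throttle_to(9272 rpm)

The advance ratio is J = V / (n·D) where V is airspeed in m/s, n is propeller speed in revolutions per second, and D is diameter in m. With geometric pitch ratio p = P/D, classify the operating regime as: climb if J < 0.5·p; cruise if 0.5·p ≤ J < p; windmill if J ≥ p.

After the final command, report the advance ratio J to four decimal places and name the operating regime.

J = 0.1309, regime = climb

set_propeller: D = 3.425 m, P = 3.457 m (p = P/D = 1.009343); state ← (V=0, rpm=0)
throttle_to(9012): rpm ← 9012
adjust_throttle(+1429): rpm ← 9012 +1429 = 10441
set_airspeed(69.29): V ← 69.29 m/s
throttle_to(9272): rpm ← 9272
final state: V = 69.29 m/s, rpm = 9272 → n = rpm/60 = 154.533333 rev/s
J = V / (n·D) = 69.29 / (154.533333 × 3.425) = 0.130915
regime bands: climb J<0.5047 | cruise [0.5047, 1.0093) | windmill J≥1.0093
J = 0.1309 → climb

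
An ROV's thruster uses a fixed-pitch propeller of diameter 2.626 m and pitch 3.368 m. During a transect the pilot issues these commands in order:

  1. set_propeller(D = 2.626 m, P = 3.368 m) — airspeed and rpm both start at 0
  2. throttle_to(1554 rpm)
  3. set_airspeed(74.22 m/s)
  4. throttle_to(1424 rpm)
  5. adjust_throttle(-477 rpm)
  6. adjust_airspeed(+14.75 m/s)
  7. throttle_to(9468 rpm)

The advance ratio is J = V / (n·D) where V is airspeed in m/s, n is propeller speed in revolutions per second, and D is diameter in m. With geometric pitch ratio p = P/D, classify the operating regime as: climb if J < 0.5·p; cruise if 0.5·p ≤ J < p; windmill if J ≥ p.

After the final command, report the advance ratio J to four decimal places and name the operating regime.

set_propeller: D = 2.626 m, P = 3.368 m (p = P/D = 1.282559); state ← (V=0, rpm=0)
throttle_to(1554): rpm ← 1554
set_airspeed(74.22): V ← 74.22 m/s
throttle_to(1424): rpm ← 1424
adjust_throttle(-477): rpm ← 1424 -477 = 947
adjust_airspeed(+14.75): V ← 74.22 +14.75 = 88.97 m/s
throttle_to(9468): rpm ← 9468
final state: V = 88.97 m/s, rpm = 9468 → n = rpm/60 = 157.800000 rev/s
J = V / (n·D) = 88.97 / (157.800000 × 2.626) = 0.214705
regime bands: climb J<0.6413 | cruise [0.6413, 1.2826) | windmill J≥1.2826
J = 0.2147 → climb

J = 0.2147, regime = climb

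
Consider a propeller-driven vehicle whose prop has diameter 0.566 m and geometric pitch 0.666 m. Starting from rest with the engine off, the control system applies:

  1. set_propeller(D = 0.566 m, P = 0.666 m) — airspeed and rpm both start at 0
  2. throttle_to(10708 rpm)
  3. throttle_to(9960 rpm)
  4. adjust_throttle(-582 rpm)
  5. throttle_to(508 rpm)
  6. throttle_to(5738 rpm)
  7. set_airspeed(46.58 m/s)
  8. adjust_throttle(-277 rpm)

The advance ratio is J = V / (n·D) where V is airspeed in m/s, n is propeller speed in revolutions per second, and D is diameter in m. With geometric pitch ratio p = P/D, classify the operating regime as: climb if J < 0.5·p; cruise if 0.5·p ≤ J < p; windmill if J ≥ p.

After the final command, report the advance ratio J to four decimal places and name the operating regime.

J = 0.9042, regime = cruise

set_propeller: D = 0.566 m, P = 0.666 m (p = P/D = 1.176678); state ← (V=0, rpm=0)
throttle_to(10708): rpm ← 10708
throttle_to(9960): rpm ← 9960
adjust_throttle(-582): rpm ← 9960 -582 = 9378
throttle_to(508): rpm ← 508
throttle_to(5738): rpm ← 5738
set_airspeed(46.58): V ← 46.58 m/s
adjust_throttle(-277): rpm ← 5738 -277 = 5461
final state: V = 46.58 m/s, rpm = 5461 → n = rpm/60 = 91.016667 rev/s
J = V / (n·D) = 46.58 / (91.016667 × 0.566) = 0.904195
regime bands: climb J<0.5883 | cruise [0.5883, 1.1767) | windmill J≥1.1767
J = 0.9042 → cruise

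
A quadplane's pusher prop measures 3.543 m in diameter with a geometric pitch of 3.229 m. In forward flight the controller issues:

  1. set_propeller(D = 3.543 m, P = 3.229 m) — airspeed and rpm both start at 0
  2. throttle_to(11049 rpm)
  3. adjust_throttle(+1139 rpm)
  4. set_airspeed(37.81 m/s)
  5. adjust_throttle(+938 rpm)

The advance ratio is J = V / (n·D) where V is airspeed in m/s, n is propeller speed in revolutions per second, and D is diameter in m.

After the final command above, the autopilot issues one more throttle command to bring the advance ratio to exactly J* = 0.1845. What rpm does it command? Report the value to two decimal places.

set_propeller: D = 3.543 m, P = 3.229 m (p = P/D = 0.911375); state ← (V=0, rpm=0)
throttle_to(11049): rpm ← 11049
adjust_throttle(+1139): rpm ← 11049 +1139 = 12188
set_airspeed(37.81): V ← 37.81 m/s
adjust_throttle(+938): rpm ← 12188 +938 = 13126
final state: V = 37.81 m/s, rpm = 13126 → n = rpm/60 = 218.766667 rev/s
target J* = 0.1845; solve J* = V/(n·D) for n: n = V/(J*·D) = 37.81/(0.1845 × 3.543) = 57.841448 rev/s
rpm = 60·n = 3470.486864

rpm = 3470.49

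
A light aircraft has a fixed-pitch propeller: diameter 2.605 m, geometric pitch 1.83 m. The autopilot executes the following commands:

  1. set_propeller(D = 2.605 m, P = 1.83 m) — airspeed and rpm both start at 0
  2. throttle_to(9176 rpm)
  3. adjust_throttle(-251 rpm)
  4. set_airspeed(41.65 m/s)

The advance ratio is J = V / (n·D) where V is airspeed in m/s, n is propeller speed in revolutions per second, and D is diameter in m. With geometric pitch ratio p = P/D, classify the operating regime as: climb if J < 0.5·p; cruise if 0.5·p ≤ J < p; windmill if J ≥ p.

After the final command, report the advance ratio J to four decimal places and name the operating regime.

J = 0.1075, regime = climb

set_propeller: D = 2.605 m, P = 1.83 m (p = P/D = 0.702495); state ← (V=0, rpm=0)
throttle_to(9176): rpm ← 9176
adjust_throttle(-251): rpm ← 9176 -251 = 8925
set_airspeed(41.65): V ← 41.65 m/s
final state: V = 41.65 m/s, rpm = 8925 → n = rpm/60 = 148.750000 rev/s
J = V / (n·D) = 41.65 / (148.750000 × 2.605) = 0.107486
regime bands: climb J<0.3512 | cruise [0.3512, 0.7025) | windmill J≥0.7025
J = 0.1075 → climb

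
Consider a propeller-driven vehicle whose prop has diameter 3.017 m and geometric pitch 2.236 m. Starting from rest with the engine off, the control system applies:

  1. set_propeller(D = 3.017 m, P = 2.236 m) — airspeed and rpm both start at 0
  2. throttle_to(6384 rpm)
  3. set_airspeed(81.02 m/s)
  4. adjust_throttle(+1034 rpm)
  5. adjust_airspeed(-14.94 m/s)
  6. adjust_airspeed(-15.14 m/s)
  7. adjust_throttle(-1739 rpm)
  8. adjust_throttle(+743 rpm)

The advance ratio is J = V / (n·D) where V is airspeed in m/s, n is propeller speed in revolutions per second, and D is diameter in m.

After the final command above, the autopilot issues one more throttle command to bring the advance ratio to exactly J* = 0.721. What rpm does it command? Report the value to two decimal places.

set_propeller: D = 3.017 m, P = 2.236 m (p = P/D = 0.741134); state ← (V=0, rpm=0)
throttle_to(6384): rpm ← 6384
set_airspeed(81.02): V ← 81.02 m/s
adjust_throttle(+1034): rpm ← 6384 +1034 = 7418
adjust_airspeed(-14.94): V ← 81.02 -14.94 = 66.08 m/s
adjust_airspeed(-15.14): V ← 66.08 -15.14 = 50.94 m/s
adjust_throttle(-1739): rpm ← 7418 -1739 = 5679
adjust_throttle(+743): rpm ← 5679 +743 = 6422
final state: V = 50.94 m/s, rpm = 6422 → n = rpm/60 = 107.033333 rev/s
target J* = 0.721; solve J* = V/(n·D) for n: n = V/(J*·D) = 50.94/(0.721 × 3.017) = 23.417923 rev/s
rpm = 60·n = 1405.075354

rpm = 1405.08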